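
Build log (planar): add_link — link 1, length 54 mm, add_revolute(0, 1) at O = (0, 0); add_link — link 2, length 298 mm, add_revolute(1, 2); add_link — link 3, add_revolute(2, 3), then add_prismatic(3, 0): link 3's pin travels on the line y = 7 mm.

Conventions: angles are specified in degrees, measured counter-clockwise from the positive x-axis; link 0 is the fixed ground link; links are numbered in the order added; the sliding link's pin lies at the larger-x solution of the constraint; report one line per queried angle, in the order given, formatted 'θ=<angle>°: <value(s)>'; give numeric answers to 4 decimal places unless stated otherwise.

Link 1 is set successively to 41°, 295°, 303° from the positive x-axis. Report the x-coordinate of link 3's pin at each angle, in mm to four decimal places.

geometry: r = 54 mm, L = 298 mm, e = 7 mm
θ=41°: crank pin P = (r cos θ, r sin θ) = (40.754317, 35.427188)
θ=41°: h = r sin θ − e = 35.427188 − 7 = 28.427188
θ=41°: x = r cos θ + √(L² − h²) = 40.754317 + 296.641020 = 337.395338
θ=295°: crank pin P = (r cos θ, r sin θ) = (22.821386, -48.940620)
θ=295°: h = r sin θ − e = -48.940620 − 7 = -55.940620
θ=295°: x = r cos θ + √(L² − h²) = 22.821386 + 292.702318 = 315.523704
θ=303°: crank pin P = (r cos θ, r sin θ) = (29.410508, -45.288211)
θ=303°: h = r sin θ − e = -45.288211 − 7 = -52.288211
θ=303°: x = r cos θ + √(L² − h²) = 29.410508 + 293.376794 = 322.787301

θ=41°: 337.3953
θ=295°: 315.5237
θ=303°: 322.7873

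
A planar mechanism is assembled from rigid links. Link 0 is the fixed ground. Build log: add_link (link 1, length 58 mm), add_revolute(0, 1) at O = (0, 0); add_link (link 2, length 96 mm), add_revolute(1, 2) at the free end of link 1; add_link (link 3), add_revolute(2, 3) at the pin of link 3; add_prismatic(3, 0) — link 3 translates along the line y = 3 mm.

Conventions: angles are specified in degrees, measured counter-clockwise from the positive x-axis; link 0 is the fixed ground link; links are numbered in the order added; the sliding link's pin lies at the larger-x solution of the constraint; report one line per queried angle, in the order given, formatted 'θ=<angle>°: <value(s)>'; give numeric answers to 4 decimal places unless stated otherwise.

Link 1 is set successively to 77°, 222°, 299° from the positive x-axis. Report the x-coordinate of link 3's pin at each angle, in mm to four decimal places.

geometry: r = 58 mm, L = 96 mm, e = 3 mm
θ=77°: crank pin P = (r cos θ, r sin θ) = (13.047161, 56.513464)
θ=77°: h = r sin θ − e = 56.513464 − 3 = 53.513464
θ=77°: x = r cos θ + √(L² − h²) = 13.047161 + 79.701375 = 92.748536
θ=222°: crank pin P = (r cos θ, r sin θ) = (-43.102400, -38.809575)
θ=222°: h = r sin θ − e = -38.809575 − 3 = -41.809575
θ=222°: x = r cos θ + √(L² − h²) = -43.102400 + 86.417356 = 43.314956
θ=299°: crank pin P = (r cos θ, r sin θ) = (28.118958, -50.727943)
θ=299°: h = r sin θ − e = -50.727943 − 3 = -53.727943
θ=299°: x = r cos θ + √(L² − h²) = 28.118958 + 79.556949 = 107.675907

θ=77°: 92.7485
θ=222°: 43.3150
θ=299°: 107.6759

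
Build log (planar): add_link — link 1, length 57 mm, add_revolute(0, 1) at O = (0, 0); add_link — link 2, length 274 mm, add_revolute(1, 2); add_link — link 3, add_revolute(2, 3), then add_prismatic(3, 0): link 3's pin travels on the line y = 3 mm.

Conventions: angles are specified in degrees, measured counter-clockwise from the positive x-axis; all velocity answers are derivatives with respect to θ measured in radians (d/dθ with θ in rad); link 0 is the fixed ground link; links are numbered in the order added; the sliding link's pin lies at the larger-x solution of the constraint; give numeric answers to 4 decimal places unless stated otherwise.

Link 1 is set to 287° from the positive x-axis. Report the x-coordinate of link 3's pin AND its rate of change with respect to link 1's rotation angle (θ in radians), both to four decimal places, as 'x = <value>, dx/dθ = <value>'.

geometry: r = 57 mm, L = 274 mm, e = 3 mm
crank pin P = (r cos θ, r sin θ) = (16.665187, -54.509371)
h = r sin θ − e = -54.509371 − 3 = -57.509371
x = r cos θ + √(L² − h²) = 16.665187 + 267.896757 = 284.561944
dx/dθ = −r sin θ − h·r cos θ/√(L² − h²) (θ in radians; h = -57.509371) = 58.086885

x = 284.5619, dx/dθ = 58.0869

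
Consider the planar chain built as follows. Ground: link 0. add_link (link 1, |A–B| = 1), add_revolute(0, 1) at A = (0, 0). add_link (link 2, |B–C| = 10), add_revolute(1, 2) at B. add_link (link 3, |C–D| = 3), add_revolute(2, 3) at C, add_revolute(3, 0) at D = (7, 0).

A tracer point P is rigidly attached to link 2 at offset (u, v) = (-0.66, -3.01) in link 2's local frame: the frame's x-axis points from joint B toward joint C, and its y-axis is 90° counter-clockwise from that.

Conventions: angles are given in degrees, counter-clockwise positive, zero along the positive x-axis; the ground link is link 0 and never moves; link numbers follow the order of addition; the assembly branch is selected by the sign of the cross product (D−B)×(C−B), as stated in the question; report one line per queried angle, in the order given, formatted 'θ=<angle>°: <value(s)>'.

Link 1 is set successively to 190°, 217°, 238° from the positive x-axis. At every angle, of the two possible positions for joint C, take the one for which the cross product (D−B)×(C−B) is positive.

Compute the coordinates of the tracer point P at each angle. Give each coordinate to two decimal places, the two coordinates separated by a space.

A=(0,0), D=(7.00,0)
θ=190°: B = A + 1.00·(cos190°, sin190°) = (-0.9848, -0.1736)
θ=190°: |BD| = 7.9867
θ=190°: circle(B,10.00) ∩ circle(D,3.00): a=9.6903, h=2.4693
θ=190°:   candidates: C₊=(8.6495,2.5058) cross=19.722; C₋=(8.7569,-2.4317) cross=-19.722
θ=190°:   branch + wants cross > 0 → take C=(8.6495,2.5058) (cross=19.722)
θ=190°: ex = (C−B)/|BC| = (0.9634,0.2679); ey = (-0.2679,0.9634)
θ=190°: P = B + -0.66·ex + -3.01·ey = (-0.8142,-3.2504)
θ=217°: B = A + 1.00·(cos217°, sin217°) = (-0.7986, -0.6018)
θ=217°: |BD| = 7.8218
θ=217°: circle(B,10.00) ∩ circle(D,3.00): a=9.7280, h=2.3166
θ=217°:   candidates: C₊=(8.7223,2.4564) cross=18.120; C₋=(9.0787,-2.1631) cross=-18.120
θ=217°:   branch + wants cross > 0 → take C=(8.7223,2.4564) (cross=18.120)
θ=217°: ex = (C−B)/|BC| = (0.9521,0.3058); ey = (-0.3058,0.9521)
θ=217°: P = B + -0.66·ex + -3.01·ey = (-0.5065,-3.6694)
θ=238°: B = A + 1.00·(cos238°, sin238°) = (-0.5299, -0.8480)
θ=238°: |BD| = 7.5775
θ=238°: circle(B,10.00) ∩ circle(D,3.00): a=9.7934, h=2.0224
θ=238°:   candidates: C₊=(8.9756,2.2577) cross=15.325; C₋=(9.4283,-1.7617) cross=-15.325
θ=238°:   branch + wants cross > 0 → take C=(8.9756,2.2577) (cross=15.325)
θ=238°: ex = (C−B)/|BC| = (0.9505,0.3106); ey = (-0.3106,0.9505)
θ=238°: P = B + -0.66·ex + -3.01·ey = (-0.2225,-3.9142)

θ=190°: -0.81 -3.25
θ=217°: -0.51 -3.67
θ=238°: -0.22 -3.91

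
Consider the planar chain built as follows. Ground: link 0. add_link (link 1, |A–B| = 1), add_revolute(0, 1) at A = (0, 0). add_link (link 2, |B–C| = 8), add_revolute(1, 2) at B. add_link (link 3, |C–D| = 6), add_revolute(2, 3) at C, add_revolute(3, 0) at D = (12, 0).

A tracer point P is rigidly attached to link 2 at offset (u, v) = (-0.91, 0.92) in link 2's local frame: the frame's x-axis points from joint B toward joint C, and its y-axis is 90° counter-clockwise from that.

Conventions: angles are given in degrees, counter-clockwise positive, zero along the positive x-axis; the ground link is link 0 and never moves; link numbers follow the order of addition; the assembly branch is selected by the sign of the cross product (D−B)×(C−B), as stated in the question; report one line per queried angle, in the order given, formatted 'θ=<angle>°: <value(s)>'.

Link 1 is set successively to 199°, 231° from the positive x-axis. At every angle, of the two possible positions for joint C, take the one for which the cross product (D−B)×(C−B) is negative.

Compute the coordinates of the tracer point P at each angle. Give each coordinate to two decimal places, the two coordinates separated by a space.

A=(0,0), D=(12.00,0)
θ=199°: B = A + 1.00·(cos199°, sin199°) = (-0.9455, -0.3256)
θ=199°: |BD| = 12.9496
θ=199°: circle(B,8.00) ∩ circle(D,6.00): a=7.5559, h=2.6283
θ=199°:   candidates: C₊=(6.5419,2.4919) cross=34.036; C₋=(6.6741,-2.7631) cross=-34.036
θ=199°:   branch - wants cross < 0 → take C=(6.6741,-2.7631) (cross=-34.036)
θ=199°: ex = (C−B)/|BC| = (0.9525,-0.3047); ey = (0.3047,0.9525)
θ=199°: P = B + -0.91·ex + 0.92·ey = (-1.5319,0.8280)
θ=231°: B = A + 1.00·(cos231°, sin231°) = (-0.6293, -0.7771)
θ=231°: |BD| = 12.6532
θ=231°: circle(B,8.00) ∩ circle(D,6.00): a=7.4330, h=2.9580
θ=231°:   candidates: C₊=(6.6080,2.6318) cross=37.428; C₋=(6.9714,-3.2731) cross=-37.428
θ=231°:   branch - wants cross < 0 → take C=(6.9714,-3.2731) (cross=-37.428)
θ=231°: ex = (C−B)/|BC| = (0.9501,-0.3120); ey = (0.3120,0.9501)
θ=231°: P = B + -0.91·ex + 0.92·ey = (-1.2069,0.3808)

θ=199°: -1.53 0.83
θ=231°: -1.21 0.38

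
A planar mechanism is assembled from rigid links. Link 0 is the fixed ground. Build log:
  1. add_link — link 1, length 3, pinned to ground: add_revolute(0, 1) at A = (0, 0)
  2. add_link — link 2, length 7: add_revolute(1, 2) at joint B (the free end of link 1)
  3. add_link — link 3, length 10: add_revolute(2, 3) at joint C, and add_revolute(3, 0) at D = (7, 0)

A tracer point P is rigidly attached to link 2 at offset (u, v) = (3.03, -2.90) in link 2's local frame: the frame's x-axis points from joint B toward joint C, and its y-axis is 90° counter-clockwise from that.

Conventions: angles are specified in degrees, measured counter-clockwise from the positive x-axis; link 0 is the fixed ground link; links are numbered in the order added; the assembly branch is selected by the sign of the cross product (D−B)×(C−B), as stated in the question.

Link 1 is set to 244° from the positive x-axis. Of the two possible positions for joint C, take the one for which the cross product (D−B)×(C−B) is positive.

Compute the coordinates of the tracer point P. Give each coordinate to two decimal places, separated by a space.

A=(0,0), D=(7.00,0)
B = A + 3.00·(cos244°, sin244°) = (-1.3151, -2.6964)
|BD| = 8.7414
circle(B,7.00) ∩ circle(D,10.00): a=1.4535, h=6.8474
  candidates: C₊=(-2.0446,4.2655) cross=59.856; C₋=(2.1797,-8.7615) cross=-59.856
  branch + wants cross > 0 → take C=(-2.0446,4.2655) (cross=59.856)
ex = (C−B)/|BC| = (-0.1042,0.9946); ey = (-0.9946,-0.1042)
P = B + 3.03·ex + -2.90·ey = (1.2533,0.6194)

1.25 0.62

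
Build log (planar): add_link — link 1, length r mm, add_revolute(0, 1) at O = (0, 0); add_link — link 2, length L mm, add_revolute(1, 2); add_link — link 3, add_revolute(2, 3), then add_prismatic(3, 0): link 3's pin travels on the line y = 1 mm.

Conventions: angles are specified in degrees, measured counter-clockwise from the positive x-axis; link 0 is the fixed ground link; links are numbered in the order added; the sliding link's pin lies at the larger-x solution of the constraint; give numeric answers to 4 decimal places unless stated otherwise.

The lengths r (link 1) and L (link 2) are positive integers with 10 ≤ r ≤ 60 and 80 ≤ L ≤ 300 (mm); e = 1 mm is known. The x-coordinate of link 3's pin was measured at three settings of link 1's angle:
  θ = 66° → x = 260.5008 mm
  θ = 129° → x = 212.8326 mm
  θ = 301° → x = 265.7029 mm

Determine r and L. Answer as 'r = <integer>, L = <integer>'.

constraint per measurement: (x − r cos θ)² + (r sin θ − e)² = L²
subtracting the θ₁ and θ₂ equations cancels the r² and L² terms:
r = (x₁² − x₂²) / (2[(x₁cos θ₁ + e sin θ₁) − (x₂cos θ₂ + e sin θ₂)]) = 47.0000 → r = 47
L² = (x₁ − r cos θ₁)² + (r sin θ₁ − e)² = 60025.0028 → L = 245.0000 → L = 245
check at θ₃=301°: x = 265.7029 (printed 265.7029) ✓

r = 47, L = 245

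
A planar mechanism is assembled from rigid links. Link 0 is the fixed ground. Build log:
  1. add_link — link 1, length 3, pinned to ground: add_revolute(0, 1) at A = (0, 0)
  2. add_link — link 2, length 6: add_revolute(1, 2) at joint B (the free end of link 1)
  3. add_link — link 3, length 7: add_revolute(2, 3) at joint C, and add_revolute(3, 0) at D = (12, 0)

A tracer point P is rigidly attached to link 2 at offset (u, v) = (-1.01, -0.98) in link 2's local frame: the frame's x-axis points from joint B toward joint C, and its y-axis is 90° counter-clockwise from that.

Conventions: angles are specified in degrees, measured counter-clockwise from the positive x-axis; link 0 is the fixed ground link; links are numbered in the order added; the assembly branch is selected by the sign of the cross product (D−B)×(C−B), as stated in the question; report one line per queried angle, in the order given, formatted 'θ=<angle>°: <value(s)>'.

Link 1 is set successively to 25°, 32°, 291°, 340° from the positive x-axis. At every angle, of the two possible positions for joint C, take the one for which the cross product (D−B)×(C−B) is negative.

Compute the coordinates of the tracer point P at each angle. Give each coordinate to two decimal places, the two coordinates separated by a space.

A=(0,0), D=(12.00,0)
θ=25°: B = A + 3.00·(cos25°, sin25°) = (2.7189, 1.2679)
θ=25°: |BD| = 9.3673
θ=25°: circle(B,6.00) ∩ circle(D,7.00): a=3.9897, h=4.4813
θ=25°:   candidates: C₊=(7.2785,5.1679) cross=41.978; C₋=(6.0654,-3.7122) cross=-41.978
θ=25°:   branch - wants cross < 0 → take C=(6.0654,-3.7122) (cross=-41.978)
θ=25°: ex = (C−B)/|BC| = (0.5577,-0.8300); ey = (0.8300,0.5577)
θ=25°: P = B + -1.01·ex + -0.98·ey = (1.3422,1.5596)
θ=32°: B = A + 3.00·(cos32°, sin32°) = (2.5441, 1.5898)
θ=32°: |BD| = 9.5886
θ=32°: circle(B,6.00) ∩ circle(D,7.00): a=4.1164, h=4.3652
θ=32°:   candidates: C₊=(7.3273,5.2121) cross=41.856; C₋=(5.8798,-3.3976) cross=-41.856
θ=32°:   branch - wants cross < 0 → take C=(5.8798,-3.3976) (cross=-41.856)
θ=32°: ex = (C−B)/|BC| = (0.5559,-0.8312); ey = (0.8312,0.5559)
θ=32°: P = B + -1.01·ex + -0.98·ey = (1.1680,1.8845)
θ=291°: B = A + 3.00·(cos291°, sin291°) = (1.0751, -2.8007)
θ=291°: |BD| = 11.2782
θ=291°: circle(B,6.00) ∩ circle(D,7.00): a=5.0628, h=3.2200
θ=291°:   candidates: C₊=(5.1796,1.5756) cross=36.316; C₋=(6.7789,-4.6626) cross=-36.316
θ=291°:   branch - wants cross < 0 → take C=(6.7789,-4.6626) (cross=-36.316)
θ=291°: ex = (C−B)/|BC| = (0.9506,-0.3103); ey = (0.3103,0.9506)
θ=291°: P = B + -1.01·ex + -0.98·ey = (-0.1891,-3.4189)
θ=340°: B = A + 3.00·(cos340°, sin340°) = (2.8191, -1.0261)
θ=340°: |BD| = 9.2381
θ=340°: circle(B,6.00) ∩ circle(D,7.00): a=3.9154, h=4.5464
θ=340°:   candidates: C₊=(6.2053,3.9271) cross=42.000; C₋=(7.2152,-5.1094) cross=-42.000
θ=340°:   branch - wants cross < 0 → take C=(7.2152,-5.1094) (cross=-42.000)
θ=340°: ex = (C−B)/|BC| = (0.7327,-0.6806); ey = (0.6806,0.7327)
θ=340°: P = B + -1.01·ex + -0.98·ey = (1.4121,-1.0567)

θ=25°: 1.34 1.56
θ=32°: 1.17 1.88
θ=291°: -0.19 -3.42
θ=340°: 1.41 -1.06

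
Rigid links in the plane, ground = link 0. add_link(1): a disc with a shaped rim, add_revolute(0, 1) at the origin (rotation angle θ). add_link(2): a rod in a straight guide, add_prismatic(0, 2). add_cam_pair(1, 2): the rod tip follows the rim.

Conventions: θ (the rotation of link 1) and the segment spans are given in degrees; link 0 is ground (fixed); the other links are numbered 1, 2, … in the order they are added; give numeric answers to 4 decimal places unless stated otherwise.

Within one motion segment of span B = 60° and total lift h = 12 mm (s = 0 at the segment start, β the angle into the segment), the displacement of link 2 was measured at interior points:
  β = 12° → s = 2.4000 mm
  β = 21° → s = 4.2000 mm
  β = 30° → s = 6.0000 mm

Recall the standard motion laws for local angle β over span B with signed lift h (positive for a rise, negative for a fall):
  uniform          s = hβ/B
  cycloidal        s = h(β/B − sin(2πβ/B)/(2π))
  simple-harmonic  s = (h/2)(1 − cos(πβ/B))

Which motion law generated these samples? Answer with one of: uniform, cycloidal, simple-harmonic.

candidates at β/B = r: uniform s = h·r (linear in β); cycloidal s = h·(r − sin(2πr)/(2π)); simple-harmonic s = (h/2)(1 − cos(πr))
β=12°: printed 2.4000 | uniform 2.4000, cycloidal 0.5836, simple-harmonic 1.1459
β=21°: printed 4.2000 | uniform 4.2000, cycloidal 2.6549, simple-harmonic 3.2761
β=30°: printed 6.0000 | uniform 6.0000, cycloidal 6.0000, simple-harmonic 6.0000
only one law matches every sample → uniform

uniform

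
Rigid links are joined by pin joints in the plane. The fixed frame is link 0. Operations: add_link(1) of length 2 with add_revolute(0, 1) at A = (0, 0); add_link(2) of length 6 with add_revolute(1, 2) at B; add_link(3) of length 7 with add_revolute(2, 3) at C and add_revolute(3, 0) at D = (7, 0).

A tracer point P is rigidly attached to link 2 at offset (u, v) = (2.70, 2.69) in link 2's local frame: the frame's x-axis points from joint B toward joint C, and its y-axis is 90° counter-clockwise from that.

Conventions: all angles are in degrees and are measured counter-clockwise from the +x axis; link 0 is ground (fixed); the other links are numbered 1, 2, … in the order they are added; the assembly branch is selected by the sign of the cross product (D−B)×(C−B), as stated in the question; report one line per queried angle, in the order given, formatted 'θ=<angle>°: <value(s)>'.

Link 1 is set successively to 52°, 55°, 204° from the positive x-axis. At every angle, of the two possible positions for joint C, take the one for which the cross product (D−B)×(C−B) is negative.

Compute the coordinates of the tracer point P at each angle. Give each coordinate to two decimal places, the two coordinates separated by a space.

A=(0,0), D=(7.00,0)
θ=52°: B = A + 2.00·(cos52°, sin52°) = (1.2313, 1.5760)
θ=52°: |BD| = 5.9801
θ=52°: circle(B,6.00) ∩ circle(D,7.00): a=1.9031, h=5.6902
θ=52°:   candidates: C₊=(4.5668,6.5635) cross=34.028; C₋=(1.5675,-4.4146) cross=-34.028
θ=52°:   branch - wants cross < 0 → take C=(1.5675,-4.4146) (cross=-34.028)
θ=52°: ex = (C−B)/|BC| = (0.0560,-0.9984); ey = (0.9984,0.0560)
θ=52°: P = B + 2.70·ex + 2.69·ey = (4.0684,-0.9690)
θ=55°: B = A + 2.00·(cos55°, sin55°) = (1.1472, 1.6383)
θ=55°: |BD| = 6.0778
θ=55°: circle(B,6.00) ∩ circle(D,7.00): a=1.9694, h=5.6676
θ=55°:   candidates: C₊=(4.5714,6.5652) cross=34.446; C₋=(1.5160,-4.3503) cross=-34.446
θ=55°:   branch - wants cross < 0 → take C=(1.5160,-4.3503) (cross=-34.446)
θ=55°: ex = (C−B)/|BC| = (0.0615,-0.9981); ey = (0.9981,0.0615)
θ=55°: P = B + 2.70·ex + 2.69·ey = (3.9980,-0.8912)
θ=204°: B = A + 2.00·(cos204°, sin204°) = (-1.8271, -0.8135)
θ=204°: |BD| = 8.8645
θ=204°: circle(B,6.00) ∩ circle(D,7.00): a=3.6990, h=4.7241
θ=204°:   candidates: C₊=(1.4228,4.2302) cross=41.877; C₋=(2.2898,-5.1782) cross=-41.877
θ=204°:   branch - wants cross < 0 → take C=(2.2898,-5.1782) (cross=-41.877)
θ=204°: ex = (C−B)/|BC| = (0.6862,-0.7275); ey = (0.7275,0.6862)
θ=204°: P = B + 2.70·ex + 2.69·ey = (1.9824,-0.9319)

θ=52°: 4.07 -0.97
θ=55°: 4.00 -0.89
θ=204°: 1.98 -0.93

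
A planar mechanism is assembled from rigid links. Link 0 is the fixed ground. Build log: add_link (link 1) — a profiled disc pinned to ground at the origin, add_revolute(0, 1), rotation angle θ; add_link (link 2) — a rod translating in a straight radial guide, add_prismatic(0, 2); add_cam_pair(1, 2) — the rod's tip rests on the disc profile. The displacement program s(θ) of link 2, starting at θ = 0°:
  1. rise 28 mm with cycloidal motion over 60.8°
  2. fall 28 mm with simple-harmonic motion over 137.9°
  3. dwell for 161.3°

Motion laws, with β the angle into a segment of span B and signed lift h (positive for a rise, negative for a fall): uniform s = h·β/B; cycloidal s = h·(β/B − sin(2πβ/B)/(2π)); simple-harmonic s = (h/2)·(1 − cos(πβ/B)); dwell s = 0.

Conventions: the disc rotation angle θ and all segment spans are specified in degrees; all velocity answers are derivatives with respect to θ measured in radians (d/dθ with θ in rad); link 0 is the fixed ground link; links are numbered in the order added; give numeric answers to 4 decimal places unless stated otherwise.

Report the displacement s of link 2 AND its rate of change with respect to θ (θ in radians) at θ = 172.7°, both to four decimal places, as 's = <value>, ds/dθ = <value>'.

seg 1 [0°–60.8°] cycloidal, h=28: full span → s += 28 → s = 28.0000
seg 2 [60.8°–198.7°] simple-harmonic, h=-28: θ=172.7° here. β=111.9, B=137.9. -28/2·(1 − cos(π·0.8115)) = -25.6150 → s = 2.3850
velocity in seg [60.8°–198.7°] (simple-harmonic), θ in radians: β = 111.9° = 1.9530 rad, B = 137.9° = 2.4068 rad; ds/dθ = (πh/(2B)) sin(πβ/B) = (π·(-28)/(2·2.4068)) sin(π·0.8115) = -10.202257 mm/rad

s = 2.3850, ds/dθ = -10.2023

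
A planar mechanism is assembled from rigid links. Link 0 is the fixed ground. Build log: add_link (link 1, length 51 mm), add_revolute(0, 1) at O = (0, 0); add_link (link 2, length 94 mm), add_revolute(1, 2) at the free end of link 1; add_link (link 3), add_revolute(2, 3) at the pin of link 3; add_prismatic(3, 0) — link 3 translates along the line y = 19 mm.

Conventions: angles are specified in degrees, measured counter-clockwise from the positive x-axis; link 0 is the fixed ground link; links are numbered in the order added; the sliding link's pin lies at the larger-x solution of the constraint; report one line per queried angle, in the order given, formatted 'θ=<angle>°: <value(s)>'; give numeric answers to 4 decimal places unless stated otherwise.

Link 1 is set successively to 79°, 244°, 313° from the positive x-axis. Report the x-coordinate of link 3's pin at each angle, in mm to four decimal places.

geometry: r = 51 mm, L = 94 mm, e = 19 mm
θ=79°: crank pin P = (r cos θ, r sin θ) = (9.731259, 50.062986)
θ=79°: h = r sin θ − e = 50.062986 − 19 = 31.062986
θ=79°: x = r cos θ + √(L² − h²) = 9.731259 + 88.719169 = 98.450427
θ=244°: crank pin P = (r cos θ, r sin θ) = (-22.356928, -45.838496)
θ=244°: h = r sin θ − e = -45.838496 − 19 = -64.838496
θ=244°: x = r cos θ + √(L² − h²) = -22.356928 + 68.058573 = 45.701645
θ=313°: crank pin P = (r cos θ, r sin θ) = (34.781916, -37.299039)
θ=313°: h = r sin θ − e = -37.299039 − 19 = -56.299039
θ=313°: x = r cos θ + √(L² − h²) = 34.781916 + 75.275615 = 110.057531

θ=79°: 98.4504
θ=244°: 45.7016
θ=313°: 110.0575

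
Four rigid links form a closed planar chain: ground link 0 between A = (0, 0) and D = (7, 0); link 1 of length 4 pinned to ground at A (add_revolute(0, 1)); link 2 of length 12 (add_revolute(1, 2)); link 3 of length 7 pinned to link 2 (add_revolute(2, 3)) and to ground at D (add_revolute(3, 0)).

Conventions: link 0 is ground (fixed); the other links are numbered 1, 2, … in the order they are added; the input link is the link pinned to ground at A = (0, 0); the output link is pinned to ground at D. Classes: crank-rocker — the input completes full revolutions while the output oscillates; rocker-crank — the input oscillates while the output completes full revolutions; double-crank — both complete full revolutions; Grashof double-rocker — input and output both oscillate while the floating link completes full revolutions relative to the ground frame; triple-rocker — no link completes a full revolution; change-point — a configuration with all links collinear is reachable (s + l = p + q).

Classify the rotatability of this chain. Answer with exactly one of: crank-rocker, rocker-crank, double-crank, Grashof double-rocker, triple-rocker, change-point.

lengths: ground=7, input=4, coupler=12, output=7
sorted: s=4 (shortest), l=12 (longest), p+q=14
s + l = 16 vs p + q = 14
s + l > p + q → non-Grashof → no link fully rotates → triple-rocker

triple-rocker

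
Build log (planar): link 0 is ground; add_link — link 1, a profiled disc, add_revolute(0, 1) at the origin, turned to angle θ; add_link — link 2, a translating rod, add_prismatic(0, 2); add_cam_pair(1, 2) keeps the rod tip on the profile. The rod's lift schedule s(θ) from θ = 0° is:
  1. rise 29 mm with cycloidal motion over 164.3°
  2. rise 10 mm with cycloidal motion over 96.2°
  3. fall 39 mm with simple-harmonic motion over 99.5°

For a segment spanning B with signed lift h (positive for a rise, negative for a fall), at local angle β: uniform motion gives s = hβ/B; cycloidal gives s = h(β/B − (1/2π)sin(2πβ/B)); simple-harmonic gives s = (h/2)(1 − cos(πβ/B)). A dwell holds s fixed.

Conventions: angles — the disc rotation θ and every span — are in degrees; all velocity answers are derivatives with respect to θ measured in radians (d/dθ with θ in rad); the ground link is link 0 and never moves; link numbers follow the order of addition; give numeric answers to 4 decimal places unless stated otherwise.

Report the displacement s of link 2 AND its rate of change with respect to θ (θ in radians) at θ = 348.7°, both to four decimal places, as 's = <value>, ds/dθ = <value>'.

seg 1 [0°–164.3°] cycloidal, h=29: full span → s += 29 → s = 29.0000
seg 2 [164.3°–260.5°] cycloidal, h=10: full span → s += 10 → s = 39.0000
seg 3 [260.5°–360°] simple-harmonic, h=-39: θ=348.7° here. β=88.2, B=99.5. -39/2·(1 − cos(π·0.8864)) = -37.7720 → s = 1.2280
velocity in seg [260.5°–360°] (simple-harmonic), θ in radians: β = 88.2° = 1.5394 rad, B = 99.5° = 1.7366 rad; ds/dθ = (πh/(2B)) sin(πβ/B) = (π·(-39)/(2·1.7366)) sin(π·0.8864) = -12.320716 mm/rad

s = 1.2280, ds/dθ = -12.3207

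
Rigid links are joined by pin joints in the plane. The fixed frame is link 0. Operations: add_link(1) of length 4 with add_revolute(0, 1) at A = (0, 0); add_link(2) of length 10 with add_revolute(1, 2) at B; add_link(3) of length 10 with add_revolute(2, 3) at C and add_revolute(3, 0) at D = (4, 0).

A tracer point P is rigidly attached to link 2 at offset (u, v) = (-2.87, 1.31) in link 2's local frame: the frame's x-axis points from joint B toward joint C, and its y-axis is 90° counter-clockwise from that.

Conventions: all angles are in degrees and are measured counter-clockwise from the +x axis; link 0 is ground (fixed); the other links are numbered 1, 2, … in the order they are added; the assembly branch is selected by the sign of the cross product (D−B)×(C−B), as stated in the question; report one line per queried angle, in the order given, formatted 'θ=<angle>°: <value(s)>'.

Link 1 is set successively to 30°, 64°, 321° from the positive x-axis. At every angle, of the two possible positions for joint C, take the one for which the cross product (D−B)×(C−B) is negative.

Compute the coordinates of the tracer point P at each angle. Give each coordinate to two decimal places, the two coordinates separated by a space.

A=(0,0), D=(4.00,0)
θ=30°: B = A + 4.00·(cos30°, sin30°) = (3.4641, 2.0000)
θ=30°: |BD| = 2.0706
θ=30°: circle(B,10.00) ∩ circle(D,10.00): a=1.0353, h=9.9463
θ=30°:   candidates: C₊=(13.3394,3.5743) cross=20.594; C₋=(-5.8753,-1.5743) cross=-20.594
θ=30°:   branch - wants cross < 0 → take C=(-5.8753,-1.5743) (cross=-20.594)
θ=30°: ex = (C−B)/|BC| = (-0.9339,-0.3574); ey = (0.3574,-0.9339)
θ=30°: P = B + -2.87·ex + 1.31·ey = (6.6127,1.8024)
θ=64°: B = A + 4.00·(cos64°, sin64°) = (1.7535, 3.5952)
θ=64°: |BD| = 4.2394
θ=64°: circle(B,10.00) ∩ circle(D,10.00): a=2.1197, h=9.7728
θ=64°:   candidates: C₊=(11.1645,6.9764) cross=41.430; C₋=(-5.4110,-3.3812) cross=-41.430
θ=64°:   branch - wants cross < 0 → take C=(-5.4110,-3.3812) (cross=-41.430)
θ=64°: ex = (C−B)/|BC| = (-0.7165,-0.6976); ey = (0.6976,-0.7165)
θ=64°: P = B + -2.87·ex + 1.31·ey = (4.7236,4.6588)
θ=321°: B = A + 4.00·(cos321°, sin321°) = (3.1086, -2.5173)
θ=321°: |BD| = 2.6705
θ=321°: circle(B,10.00) ∩ circle(D,10.00): a=1.3352, h=9.9105
θ=321°:   candidates: C₊=(-5.7877,2.0495) cross=26.465; C₋=(12.8963,-4.5668) cross=-26.465
θ=321°:   branch - wants cross < 0 → take C=(12.8963,-4.5668) (cross=-26.465)
θ=321°: ex = (C−B)/|BC| = (0.9788,-0.2050); ey = (0.2050,0.9788)
θ=321°: P = B + -2.87·ex + 1.31·ey = (0.5680,-0.6469)

θ=30°: 6.61 1.80
θ=64°: 4.72 4.66
θ=321°: 0.57 -0.65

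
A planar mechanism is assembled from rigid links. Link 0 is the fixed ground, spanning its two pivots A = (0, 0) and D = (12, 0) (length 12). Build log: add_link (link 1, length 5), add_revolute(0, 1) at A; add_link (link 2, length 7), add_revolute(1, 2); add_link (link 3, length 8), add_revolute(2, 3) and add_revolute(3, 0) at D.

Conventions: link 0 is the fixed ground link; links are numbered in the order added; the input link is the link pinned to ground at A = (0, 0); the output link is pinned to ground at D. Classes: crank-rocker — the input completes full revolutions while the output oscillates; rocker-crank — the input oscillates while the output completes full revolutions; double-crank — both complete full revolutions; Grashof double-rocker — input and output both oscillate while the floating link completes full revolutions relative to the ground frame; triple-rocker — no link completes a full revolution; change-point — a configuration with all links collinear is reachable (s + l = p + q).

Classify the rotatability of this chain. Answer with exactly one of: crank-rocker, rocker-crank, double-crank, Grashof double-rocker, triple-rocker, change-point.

lengths: ground=12, input=5, coupler=7, output=8
sorted: s=5 (shortest), l=12 (longest), p+q=15
s + l = 17 vs p + q = 15
s + l > p + q → non-Grashof → no link fully rotates → triple-rocker

triple-rocker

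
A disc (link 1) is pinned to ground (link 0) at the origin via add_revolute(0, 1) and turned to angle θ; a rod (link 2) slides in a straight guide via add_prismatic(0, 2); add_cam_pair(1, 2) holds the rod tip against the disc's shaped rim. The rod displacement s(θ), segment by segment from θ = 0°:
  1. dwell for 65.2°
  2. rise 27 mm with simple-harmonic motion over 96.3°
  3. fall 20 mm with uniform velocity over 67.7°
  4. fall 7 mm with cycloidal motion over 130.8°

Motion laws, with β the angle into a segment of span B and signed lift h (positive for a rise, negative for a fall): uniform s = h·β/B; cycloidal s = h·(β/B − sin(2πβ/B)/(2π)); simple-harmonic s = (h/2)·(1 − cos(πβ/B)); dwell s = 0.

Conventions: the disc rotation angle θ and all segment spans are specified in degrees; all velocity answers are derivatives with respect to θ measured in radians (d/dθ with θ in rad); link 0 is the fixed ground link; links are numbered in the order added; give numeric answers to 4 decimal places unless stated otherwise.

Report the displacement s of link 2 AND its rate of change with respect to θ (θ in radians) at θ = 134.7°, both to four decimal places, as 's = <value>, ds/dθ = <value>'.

segment 1 (0° to 65.2°, dwell): s unchanged at 0.0000
θ = 134.7° falls in segment 2 (65.2° to 161.5°, simple-harmonic, h = 27): β = 134.7 − 65.2 = 69.5°, B = 96.3°; Δs = 27/2·(1 − cos(π·0.7217)) = 22.1608; s = 0.0000 + 22.1608 = 22.1608
velocity in seg [65.2°–161.5°] (simple-harmonic), θ in radians: β = 69.5° = 1.2130 rad, B = 96.3° = 1.6808 rad; ds/dθ = (πh/(2B)) sin(πβ/B) = (π·27/(2·1.6808)) sin(π·0.7217) = 19.356525 mm/rad

s = 22.1608, ds/dθ = 19.3565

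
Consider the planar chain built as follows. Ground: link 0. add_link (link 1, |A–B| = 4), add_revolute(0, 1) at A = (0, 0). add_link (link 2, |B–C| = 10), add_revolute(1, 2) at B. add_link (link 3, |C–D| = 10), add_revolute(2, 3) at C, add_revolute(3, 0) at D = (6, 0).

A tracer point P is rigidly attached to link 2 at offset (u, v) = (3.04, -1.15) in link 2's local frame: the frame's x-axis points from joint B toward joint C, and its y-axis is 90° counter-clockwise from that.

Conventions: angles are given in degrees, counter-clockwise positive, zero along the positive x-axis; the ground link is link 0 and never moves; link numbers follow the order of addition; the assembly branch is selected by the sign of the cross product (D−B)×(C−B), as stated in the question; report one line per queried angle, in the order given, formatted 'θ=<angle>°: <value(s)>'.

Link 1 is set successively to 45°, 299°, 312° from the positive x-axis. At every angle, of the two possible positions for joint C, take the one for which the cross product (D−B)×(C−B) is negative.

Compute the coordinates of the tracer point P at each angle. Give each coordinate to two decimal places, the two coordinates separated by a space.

A=(0,0), D=(6.00,0)
θ=45°: B = A + 4.00·(cos45°, sin45°) = (2.8284, 2.8284)
θ=45°: |BD| = 4.2496
θ=45°: circle(B,10.00) ∩ circle(D,10.00): a=2.1248, h=9.7717
θ=45°:   candidates: C₊=(10.9180,8.7071) cross=41.525; C₋=(-2.0896,-5.8786) cross=-41.525
θ=45°:   branch - wants cross < 0 → take C=(-2.0896,-5.8786) (cross=-41.525)
θ=45°: ex = (C−B)/|BC| = (-0.4918,-0.8707); ey = (0.8707,-0.4918)
θ=45°: P = B + 3.04·ex + -1.15·ey = (0.3320,0.7471)
θ=299°: B = A + 4.00·(cos299°, sin299°) = (1.9392, -3.4985)
θ=299°: |BD| = 5.3600
θ=299°: circle(B,10.00) ∩ circle(D,10.00): a=2.6800, h=9.6342
θ=299°:   candidates: C₊=(-2.3187,5.5497) cross=51.639; C₋=(10.2579,-9.0482) cross=-51.639
θ=299°:   branch - wants cross < 0 → take C=(10.2579,-9.0482) (cross=-51.639)
θ=299°: ex = (C−B)/|BC| = (0.8319,-0.5550); ey = (0.5550,0.8319)
θ=299°: P = B + 3.04·ex + -1.15·ey = (3.8299,-6.1422)
θ=312°: B = A + 4.00·(cos312°, sin312°) = (2.6765, -2.9726)
θ=312°: |BD| = 4.4589
θ=312°: circle(B,10.00) ∩ circle(D,10.00): a=2.2294, h=9.7483
θ=312°:   candidates: C₊=(-2.1606,5.7797) cross=43.467; C₋=(10.8371,-8.7523) cross=-43.467
θ=312°:   branch - wants cross < 0 → take C=(10.8371,-8.7523) (cross=-43.467)
θ=312°: ex = (C−B)/|BC| = (0.8161,-0.5780); ey = (0.5780,0.8161)
θ=312°: P = B + 3.04·ex + -1.15·ey = (4.4927,-5.6681)

θ=45°: 0.33 0.75
θ=299°: 3.83 -6.14
θ=312°: 4.49 -5.67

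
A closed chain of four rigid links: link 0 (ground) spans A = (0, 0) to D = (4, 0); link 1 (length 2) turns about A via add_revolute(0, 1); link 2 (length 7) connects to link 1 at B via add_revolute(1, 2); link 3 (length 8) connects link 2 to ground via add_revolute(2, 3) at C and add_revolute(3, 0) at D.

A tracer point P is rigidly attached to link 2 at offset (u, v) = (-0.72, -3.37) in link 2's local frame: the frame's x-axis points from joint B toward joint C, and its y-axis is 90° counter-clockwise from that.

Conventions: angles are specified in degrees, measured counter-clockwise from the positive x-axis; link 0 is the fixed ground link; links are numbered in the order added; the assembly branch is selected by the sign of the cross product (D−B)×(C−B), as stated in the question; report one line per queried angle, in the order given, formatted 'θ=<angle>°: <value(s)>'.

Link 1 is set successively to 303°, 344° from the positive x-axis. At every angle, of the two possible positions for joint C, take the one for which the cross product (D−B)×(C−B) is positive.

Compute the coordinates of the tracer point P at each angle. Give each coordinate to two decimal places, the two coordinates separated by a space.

A=(0,0), D=(4.00,0)
θ=303°: B = A + 2.00·(cos303°, sin303°) = (1.0893, -1.6773)
θ=303°: |BD| = 3.3594
θ=303°: circle(B,7.00) ∩ circle(D,8.00): a=-0.5528, h=6.9781
θ=303°:   candidates: C₊=(-2.8738,4.0927) cross=23.443; C₋=(4.0944,-7.9994) cross=-23.443
θ=303°:   branch + wants cross > 0 → take C=(-2.8738,4.0927) (cross=23.443)
θ=303°: ex = (C−B)/|BC| = (-0.5662,0.8243); ey = (-0.8243,-0.5662)
θ=303°: P = B + -0.72·ex + -3.37·ey = (4.2748,-0.3629)
θ=344°: B = A + 2.00·(cos344°, sin344°) = (1.9225, -0.5513)
θ=344°: |BD| = 2.1494
θ=344°: circle(B,7.00) ∩ circle(D,8.00): a=-2.4147, h=6.5703
θ=344°:   candidates: C₊=(-2.0966,5.1799) cross=14.122; C₋=(1.2738,-7.5211) cross=-14.122
θ=344°:   branch + wants cross > 0 → take C=(-2.0966,5.1799) (cross=14.122)
θ=344°: ex = (C−B)/|BC| = (-0.5742,0.8187); ey = (-0.8187,-0.5742)
θ=344°: P = B + -0.72·ex + -3.37·ey = (5.0951,0.7941)

θ=303°: 4.27 -0.36
θ=344°: 5.10 0.79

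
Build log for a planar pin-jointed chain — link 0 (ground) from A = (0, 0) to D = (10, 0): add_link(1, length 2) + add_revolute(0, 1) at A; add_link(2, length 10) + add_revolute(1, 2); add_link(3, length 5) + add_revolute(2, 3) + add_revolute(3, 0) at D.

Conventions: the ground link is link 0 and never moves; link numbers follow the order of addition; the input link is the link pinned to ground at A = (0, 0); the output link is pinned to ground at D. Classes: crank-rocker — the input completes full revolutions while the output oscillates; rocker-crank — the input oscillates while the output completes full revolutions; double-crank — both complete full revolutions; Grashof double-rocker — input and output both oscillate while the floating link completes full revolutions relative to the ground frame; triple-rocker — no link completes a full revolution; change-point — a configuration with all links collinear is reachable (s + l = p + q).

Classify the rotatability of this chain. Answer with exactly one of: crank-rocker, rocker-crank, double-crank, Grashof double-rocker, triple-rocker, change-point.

lengths: ground=10, input=2, coupler=10, output=5
sorted: s=2 (shortest), l=10 (longest), p+q=15
s + l = 12 vs p + q = 15
s + l < p + q (Grashof) with shortest = input link → crank-rocker

crank-rocker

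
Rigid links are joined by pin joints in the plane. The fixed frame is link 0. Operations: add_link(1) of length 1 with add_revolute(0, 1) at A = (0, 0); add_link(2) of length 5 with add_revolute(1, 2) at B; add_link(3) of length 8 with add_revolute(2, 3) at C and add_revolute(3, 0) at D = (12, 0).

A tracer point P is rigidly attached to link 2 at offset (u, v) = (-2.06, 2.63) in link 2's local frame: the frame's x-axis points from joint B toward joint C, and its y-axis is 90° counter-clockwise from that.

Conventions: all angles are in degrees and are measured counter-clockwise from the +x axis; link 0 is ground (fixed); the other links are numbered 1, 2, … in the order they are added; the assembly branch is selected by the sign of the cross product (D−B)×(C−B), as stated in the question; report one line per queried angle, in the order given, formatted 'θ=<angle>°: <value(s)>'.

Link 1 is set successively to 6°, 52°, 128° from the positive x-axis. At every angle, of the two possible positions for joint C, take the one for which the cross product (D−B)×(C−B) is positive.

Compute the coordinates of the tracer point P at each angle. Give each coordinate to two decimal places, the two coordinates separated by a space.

A=(0,0), D=(12.00,0)
θ=6°: B = A + 1.00·(cos6°, sin6°) = (0.9945, 0.1045)
θ=6°: |BD| = 11.0060
θ=6°: circle(B,5.00) ∩ circle(D,8.00): a=3.7312, h=3.3284
θ=6°:   candidates: C₊=(4.7572,3.3973) cross=36.632; C₋=(4.6940,-3.2591) cross=-36.632
θ=6°:   branch + wants cross > 0 → take C=(4.7572,3.3973) (cross=36.632)
θ=6°: ex = (C−B)/|BC| = (0.7525,0.6586); ey = (-0.6586,0.7525)
θ=6°: P = B + -2.06·ex + 2.63·ey = (-2.2877,0.7271)
θ=52°: B = A + 1.00·(cos52°, sin52°) = (0.6157, 0.7880)
θ=52°: |BD| = 11.4116
θ=52°: circle(B,5.00) ∩ circle(D,8.00): a=3.9970, h=3.0040
θ=52°:   candidates: C₊=(4.8106,3.5088) cross=34.280; C₋=(4.3957,-2.4848) cross=-34.280
θ=52°:   branch + wants cross > 0 → take C=(4.8106,3.5088) (cross=34.280)
θ=52°: ex = (C−B)/|BC| = (0.8390,0.5442); ey = (-0.5442,0.8390)
θ=52°: P = B + -2.06·ex + 2.63·ey = (-2.5438,1.8735)
θ=128°: B = A + 1.00·(cos128°, sin128°) = (-0.6157, 0.7880)
θ=128°: |BD| = 12.6402
θ=128°: circle(B,5.00) ∩ circle(D,8.00): a=4.7774, h=1.4752
θ=128°:   candidates: C₊=(4.2444,1.9625) cross=18.647; C₋=(4.0605,-0.9821) cross=-18.647
θ=128°:   branch + wants cross > 0 → take C=(4.2444,1.9625) (cross=18.647)
θ=128°: ex = (C−B)/|BC| = (0.9720,0.2349); ey = (-0.2349,0.9720)
θ=128°: P = B + -2.06·ex + 2.63·ey = (-3.2358,2.8605)

θ=6°: -2.29 0.73
θ=52°: -2.54 1.87
θ=128°: -3.24 2.86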